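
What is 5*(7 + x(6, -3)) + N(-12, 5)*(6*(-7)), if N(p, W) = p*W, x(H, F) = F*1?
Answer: 2540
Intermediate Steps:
x(H, F) = F
N(p, W) = W*p
5*(7 + x(6, -3)) + N(-12, 5)*(6*(-7)) = 5*(7 - 3) + (5*(-12))*(6*(-7)) = 5*4 - 60*(-42) = 20 + 2520 = 2540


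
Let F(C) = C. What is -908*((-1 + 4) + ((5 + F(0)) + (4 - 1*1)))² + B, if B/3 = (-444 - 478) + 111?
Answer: -112301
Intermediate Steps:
B = -2433 (B = 3*((-444 - 478) + 111) = 3*(-922 + 111) = 3*(-811) = -2433)
-908*((-1 + 4) + ((5 + F(0)) + (4 - 1*1)))² + B = -908*((-1 + 4) + ((5 + 0) + (4 - 1*1)))² - 2433 = -908*(3 + (5 + (4 - 1)))² - 2433 = -908*(3 + (5 + 3))² - 2433 = -908*(3 + 8)² - 2433 = -908*11² - 2433 = -908*121 - 2433 = -109868 - 2433 = -112301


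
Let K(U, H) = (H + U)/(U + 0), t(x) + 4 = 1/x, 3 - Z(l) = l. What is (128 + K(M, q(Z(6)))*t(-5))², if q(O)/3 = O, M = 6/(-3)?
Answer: 1100401/100 ≈ 11004.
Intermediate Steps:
M = -2 (M = 6*(-⅓) = -2)
Z(l) = 3 - l
q(O) = 3*O
t(x) = -4 + 1/x
K(U, H) = (H + U)/U
(128 + K(M, q(Z(6)))*t(-5))² = (128 + ((3*(3 - 1*6) - 2)/(-2))*(-4 + 1/(-5)))² = (128 + (-(3*(3 - 6) - 2)/2)*(-4 - ⅕))² = (128 - (3*(-3) - 2)/2*(-21/5))² = (128 - (-9 - 2)/2*(-21/5))² = (128 - ½*(-11)*(-21/5))² = (128 + (11/2)*(-21/5))² = (128 - 231/10)² = (1049/10)² = 1100401/100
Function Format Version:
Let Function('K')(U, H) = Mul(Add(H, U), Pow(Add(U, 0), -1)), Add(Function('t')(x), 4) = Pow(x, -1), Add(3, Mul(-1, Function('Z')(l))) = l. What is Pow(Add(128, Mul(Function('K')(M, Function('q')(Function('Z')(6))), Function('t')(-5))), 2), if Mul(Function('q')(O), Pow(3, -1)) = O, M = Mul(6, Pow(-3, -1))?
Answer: Rational(1100401, 100) ≈ 11004.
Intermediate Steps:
M = -2 (M = Mul(6, Rational(-1, 3)) = -2)
Function('Z')(l) = Add(3, Mul(-1, l))
Function('q')(O) = Mul(3, O)
Function('t')(x) = Add(-4, Pow(x, -1))
Function('K')(U, H) = Mul(Pow(U, -1), Add(H, U)) (Function('K')(U, H) = Mul(Add(H, U), Pow(U, -1)) = Mul(Pow(U, -1), Add(H, U)))
Pow(Add(128, Mul(Function('K')(M, Function('q')(Function('Z')(6))), Function('t')(-5))), 2) = Pow(Add(128, Mul(Mul(Pow(-2, -1), Add(Mul(3, Add(3, Mul(-1, 6))), -2)), Add(-4, Pow(-5, -1)))), 2) = Pow(Add(128, Mul(Mul(Rational(-1, 2), Add(Mul(3, Add(3, -6)), -2)), Add(-4, Rational(-1, 5)))), 2) = Pow(Add(128, Mul(Mul(Rational(-1, 2), Add(Mul(3, -3), -2)), Rational(-21, 5))), 2) = Pow(Add(128, Mul(Mul(Rational(-1, 2), Add(-9, -2)), Rational(-21, 5))), 2) = Pow(Add(128, Mul(Mul(Rational(-1, 2), -11), Rational(-21, 5))), 2) = Pow(Add(128, Mul(Rational(11, 2), Rational(-21, 5))), 2) = Pow(Add(128, Rational(-231, 10)), 2) = Pow(Rational(1049, 10), 2) = Rational(1100401, 100)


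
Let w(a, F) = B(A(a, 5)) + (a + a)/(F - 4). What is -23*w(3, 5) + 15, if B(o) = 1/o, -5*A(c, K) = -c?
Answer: -484/3 ≈ -161.33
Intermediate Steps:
A(c, K) = c/5 (A(c, K) = -(-1)*c/5 = c/5)
w(a, F) = 5/a + 2*a/(-4 + F) (w(a, F) = 1/(a/5) + (a + a)/(F - 4) = 5/a + (2*a)/(-4 + F) = 5/a + 2*a/(-4 + F))
-23*w(3, 5) + 15 = -23*(-20 + 2*3² + 5*5)/(3*(-4 + 5)) + 15 = -23*(-20 + 2*9 + 25)/(3*1) + 15 = -23*(-20 + 18 + 25)/3 + 15 = -23*23/3 + 15 = -529/3 + 15 = -484/3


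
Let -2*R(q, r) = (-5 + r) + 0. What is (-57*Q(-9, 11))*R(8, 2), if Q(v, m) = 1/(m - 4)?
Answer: -171/14 ≈ -12.214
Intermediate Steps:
Q(v, m) = 1/(-4 + m)
R(q, r) = 5/2 - r/2 (R(q, r) = -((-5 + r) + 0)/2 = -(-5 + r)/2 = 5/2 - r/2)
(-57*Q(-9, 11))*R(8, 2) = (-57/(-4 + 11))*(5/2 - ½*2) = (-57/7)*(5/2 - 1) = -57*⅐*(3/2) = -57/7*3/2 = -171/14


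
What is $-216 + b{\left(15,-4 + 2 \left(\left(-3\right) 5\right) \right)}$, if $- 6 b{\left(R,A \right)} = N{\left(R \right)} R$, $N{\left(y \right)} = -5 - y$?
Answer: $-166$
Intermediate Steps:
$b{\left(R,A \right)} = - \frac{R \left(-5 - R\right)}{6}$ ($b{\left(R,A \right)} = - \frac{\left(-5 - R\right) R}{6} = - \frac{R \left(-5 - R\right)}{6}$)
$-216 + b{\left(15,-4 + 2 \left(\left(-3\right) 5\right) \right)} = -216 + \frac{1}{6} \cdot 15 \left(5 + 15\right) = -216 + \frac{1}{6} \cdot 15 \cdot 20 = -216 + 50 = -166$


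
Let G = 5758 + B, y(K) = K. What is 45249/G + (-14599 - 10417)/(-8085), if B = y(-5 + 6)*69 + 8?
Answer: 6824087/629013 ≈ 10.849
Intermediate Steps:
B = 77 (B = (-5 + 6)*69 + 8 = 1*69 + 8 = 69 + 8 = 77)
G = 5835 (G = 5758 + 77 = 5835)
45249/G + (-14599 - 10417)/(-8085) = 45249/5835 + (-14599 - 10417)/(-8085) = 45249*(1/5835) - 25016*(-1/8085) = 15083/1945 + 25016/8085 = 6824087/629013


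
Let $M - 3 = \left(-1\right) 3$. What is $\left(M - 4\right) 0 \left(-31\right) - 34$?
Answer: $-34$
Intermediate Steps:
$M = 0$ ($M = 3 - 3 = 0$)
$\left(M - 4\right) 0 \left(-31\right) - 34 = \left(0 - 4\right) 0 \left(-31\right) - 34 = \left(-4\right) 0 \left(-31\right) - 34 = 0 \left(-31\right) - 34 = 0 - 34 = -34$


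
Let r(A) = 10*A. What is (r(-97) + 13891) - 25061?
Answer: -12140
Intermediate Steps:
(r(-97) + 13891) - 25061 = (10*(-97) + 13891) - 25061 = (-970 + 13891) - 25061 = 12921 - 25061 = -12140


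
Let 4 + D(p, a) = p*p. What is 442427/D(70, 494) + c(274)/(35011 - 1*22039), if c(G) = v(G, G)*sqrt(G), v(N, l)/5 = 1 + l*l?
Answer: 442427/4896 + 375385*sqrt(274)/12972 ≈ 569.38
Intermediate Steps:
D(p, a) = -4 + p**2 (D(p, a) = -4 + p*p = -4 + p**2)
v(N, l) = 5 + 5*l**2 (v(N, l) = 5*(1 + l*l) = 5*(1 + l**2) = 5 + 5*l**2)
c(G) = sqrt(G)*(5 + 5*G**2) (c(G) = (5 + 5*G**2)*sqrt(G) = sqrt(G)*(5 + 5*G**2))
442427/D(70, 494) + c(274)/(35011 - 1*22039) = 442427/(-4 + 70**2) + (5*sqrt(274)*(1 + 274**2))/(35011 - 1*22039) = 442427/(-4 + 4900) + (5*sqrt(274)*(1 + 75076))/(35011 - 22039) = 442427/4896 + (5*sqrt(274)*75077)/12972 = 442427*(1/4896) + (375385*sqrt(274))*(1/12972) = 442427/4896 + 375385*sqrt(274)/12972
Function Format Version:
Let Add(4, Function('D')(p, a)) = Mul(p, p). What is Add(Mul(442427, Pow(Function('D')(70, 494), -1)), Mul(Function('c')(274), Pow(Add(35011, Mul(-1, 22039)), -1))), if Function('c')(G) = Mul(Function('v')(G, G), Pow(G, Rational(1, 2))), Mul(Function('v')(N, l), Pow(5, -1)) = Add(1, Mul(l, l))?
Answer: Add(Rational(442427, 4896), Mul(Rational(375385, 12972), Pow(274, Rational(1, 2)))) ≈ 569.38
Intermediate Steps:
Function('D')(p, a) = Add(-4, Pow(p, 2)) (Function('D')(p, a) = Add(-4, Mul(p, p)) = Add(-4, Pow(p, 2)))
Function('v')(N, l) = Add(5, Mul(5, Pow(l, 2))) (Function('v')(N, l) = Mul(5, Add(1, Mul(l, l))) = Mul(5, Add(1, Pow(l, 2))) = Add(5, Mul(5, Pow(l, 2))))
Function('c')(G) = Mul(Pow(G, Rational(1, 2)), Add(5, Mul(5, Pow(G, 2)))) (Function('c')(G) = Mul(Add(5, Mul(5, Pow(G, 2))), Pow(G, Rational(1, 2))) = Mul(Pow(G, Rational(1, 2)), Add(5, Mul(5, Pow(G, 2)))))
Add(Mul(442427, Pow(Function('D')(70, 494), -1)), Mul(Function('c')(274), Pow(Add(35011, Mul(-1, 22039)), -1))) = Add(Mul(442427, Pow(Add(-4, Pow(70, 2)), -1)), Mul(Mul(5, Pow(274, Rational(1, 2)), Add(1, Pow(274, 2))), Pow(Add(35011, Mul(-1, 22039)), -1))) = Add(Mul(442427, Pow(Add(-4, 4900), -1)), Mul(Mul(5, Pow(274, Rational(1, 2)), Add(1, 75076)), Pow(Add(35011, -22039), -1))) = Add(Mul(442427, Pow(4896, -1)), Mul(Mul(5, Pow(274, Rational(1, 2)), 75077), Pow(12972, -1))) = Add(Mul(442427, Rational(1, 4896)), Mul(Mul(375385, Pow(274, Rational(1, 2))), Rational(1, 12972))) = Add(Rational(442427, 4896), Mul(Rational(375385, 12972), Pow(274, Rational(1, 2))))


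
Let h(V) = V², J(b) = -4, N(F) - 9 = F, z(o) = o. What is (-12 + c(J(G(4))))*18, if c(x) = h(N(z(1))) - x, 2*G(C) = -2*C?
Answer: 1656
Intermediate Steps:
G(C) = -C (G(C) = (-2*C)/2 = -C)
N(F) = 9 + F
c(x) = 100 - x (c(x) = (9 + 1)² - x = 10² - x = 100 - x)
(-12 + c(J(G(4))))*18 = (-12 + (100 - 1*(-4)))*18 = (-12 + (100 + 4))*18 = (-12 + 104)*18 = 92*18 = 1656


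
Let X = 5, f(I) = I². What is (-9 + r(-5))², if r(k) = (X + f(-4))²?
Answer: 186624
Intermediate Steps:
r(k) = 441 (r(k) = (5 + (-4)²)² = (5 + 16)² = 21² = 441)
(-9 + r(-5))² = (-9 + 441)² = 432² = 186624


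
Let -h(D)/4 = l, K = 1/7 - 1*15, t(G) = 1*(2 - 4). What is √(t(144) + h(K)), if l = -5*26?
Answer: √518 ≈ 22.760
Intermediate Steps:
t(G) = -2 (t(G) = 1*(-2) = -2)
K = -104/7 (K = ⅐ - 15 = -104/7 ≈ -14.857)
l = -130
h(D) = 520 (h(D) = -4*(-130) = 520)
√(t(144) + h(K)) = √(-2 + 520) = √518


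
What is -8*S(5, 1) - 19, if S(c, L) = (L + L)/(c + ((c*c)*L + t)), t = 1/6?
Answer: -3535/181 ≈ -19.530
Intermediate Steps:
t = ⅙ ≈ 0.16667
S(c, L) = 2*L/(⅙ + c + L*c²) (S(c, L) = (L + L)/(c + ((c*c)*L + ⅙)) = (2*L)/(c + (c²*L + ⅙)) = (2*L)/(c + (L*c² + ⅙)) = (2*L)/(c + (⅙ + L*c²)) = (2*L)/(⅙ + c + L*c²) = 2*L/(⅙ + c + L*c²))
-8*S(5, 1) - 19 = -96/(1 + 6*5 + 6*1*5²) - 19 = -96/(1 + 30 + 6*1*25) - 19 = -96/(1 + 30 + 150) - 19 = -96/181 - 19 = -3535/181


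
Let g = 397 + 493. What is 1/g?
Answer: 1/890 ≈ 0.0011236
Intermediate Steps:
g = 890
1/g = 1/890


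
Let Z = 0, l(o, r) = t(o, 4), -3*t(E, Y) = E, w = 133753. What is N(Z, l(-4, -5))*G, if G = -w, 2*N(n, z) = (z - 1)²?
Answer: -133753/18 ≈ -7430.7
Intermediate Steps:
t(E, Y) = -E/3
l(o, r) = -o/3
N(n, z) = (-1 + z)²/2 (N(n, z) = (z - 1)²/2 = (-1 + z)²/2)
G = -133753 (G = -1*133753 = -133753)
N(Z, l(-4, -5))*G = ((-1 - ⅓*(-4))²/2)*(-133753) = ((-1 + 4/3)²/2)*(-133753) = ((⅓)²/2)*(-133753) = ((½)*(⅑))*(-133753) = (1/18)*(-133753) = -133753/18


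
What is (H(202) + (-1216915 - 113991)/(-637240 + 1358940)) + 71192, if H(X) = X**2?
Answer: 40413091147/360850 ≈ 1.1199e+5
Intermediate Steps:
(H(202) + (-1216915 - 113991)/(-637240 + 1358940)) + 71192 = (202**2 + (-1216915 - 113991)/(-637240 + 1358940)) + 71192 = (40804 - 1330906/721700) + 71192 = (40804 - 1330906*1/721700) + 71192 = (40804 - 665453/360850) + 71192 = 14723457947/360850 + 71192 = 40413091147/360850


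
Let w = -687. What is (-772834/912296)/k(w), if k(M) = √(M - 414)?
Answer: 386417*I*√1101/502218948 ≈ 0.02553*I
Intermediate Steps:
k(M) = √(-414 + M)
(-772834/912296)/k(w) = (-772834/912296)/(√(-414 - 687)) = (-772834*1/912296)/(√(-1101)) = -386417*(-I*√1101/1101)/456148 = -(-386417)*I*√1101/502218948 = 386417*I*√1101/502218948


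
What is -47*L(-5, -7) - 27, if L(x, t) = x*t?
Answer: -1672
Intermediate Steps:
L(x, t) = t*x
-47*L(-5, -7) - 27 = -(-329)*(-5) - 27 = -47*35 - 27 = -1645 - 27 = -1672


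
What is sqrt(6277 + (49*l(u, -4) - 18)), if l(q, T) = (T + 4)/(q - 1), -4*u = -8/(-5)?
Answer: sqrt(6259) ≈ 79.114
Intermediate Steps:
u = -2/5 (u = -(-2)/(-5) = -(-2)*(-1)/5 = -1/4*8/5 = -2/5 ≈ -0.40000)
l(q, T) = (4 + T)/(-1 + q)
sqrt(6277 + (49*l(u, -4) - 18)) = sqrt(6277 + (49*((4 - 4)/(-1 - 2/5)) - 18)) = sqrt(6277 + (49*(0/(-7/5)) - 18)) = sqrt(6277 + (49*(-5/7*0) - 18)) = sqrt(6277 + (49*0 - 18)) = sqrt(6277 + (0 - 18)) = sqrt(6277 - 18) = sqrt(6259)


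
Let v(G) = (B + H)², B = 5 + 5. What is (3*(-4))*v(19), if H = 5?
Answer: -2700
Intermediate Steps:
B = 10
v(G) = 225 (v(G) = (10 + 5)² = 15² = 225)
(3*(-4))*v(19) = (3*(-4))*225 = -12*225 = -2700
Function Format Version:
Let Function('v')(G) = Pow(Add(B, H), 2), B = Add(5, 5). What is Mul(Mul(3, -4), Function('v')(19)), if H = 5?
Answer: -2700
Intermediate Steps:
B = 10
Function('v')(G) = 225 (Function('v')(G) = Pow(Add(10, 5), 2) = Pow(15, 2) = 225)
Mul(Mul(3, -4), Function('v')(19)) = Mul(Mul(3, -4), 225) = Mul(-12, 225) = -2700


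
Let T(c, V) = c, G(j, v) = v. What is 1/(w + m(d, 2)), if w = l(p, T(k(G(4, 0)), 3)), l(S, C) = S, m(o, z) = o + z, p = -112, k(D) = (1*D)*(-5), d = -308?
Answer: -1/418 ≈ -0.0023923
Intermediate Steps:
k(D) = -5*D (k(D) = D*(-5) = -5*D)
w = -112
1/(w + m(d, 2)) = 1/(-112 + (-308 + 2)) = 1/(-112 - 306) = 1/(-418) = -1/418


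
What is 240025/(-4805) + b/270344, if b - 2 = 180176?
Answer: -6402356331/129900292 ≈ -49.287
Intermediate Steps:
b = 180178 (b = 2 + 180176 = 180178)
240025/(-4805) + b/270344 = 240025/(-4805) + 180178/270344 = 240025*(-1/4805) + 180178*(1/270344) = -48005/961 + 90089/135172 = -6402356331/129900292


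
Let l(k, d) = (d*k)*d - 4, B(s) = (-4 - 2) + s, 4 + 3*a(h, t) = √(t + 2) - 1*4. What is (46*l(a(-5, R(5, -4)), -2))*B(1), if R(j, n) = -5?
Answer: 10120/3 - 920*I*√3/3 ≈ 3373.3 - 531.16*I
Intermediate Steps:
a(h, t) = -8/3 + √(2 + t)/3 (a(h, t) = -4/3 + (√(t + 2) - 1*4)/3 = -4/3 + (√(2 + t) - 4)/3 = -4/3 + (-4 + √(2 + t))/3 = -4/3 + (-4/3 + √(2 + t)/3) = -8/3 + √(2 + t)/3)
B(s) = -6 + s
l(k, d) = -4 + k*d² (l(k, d) = k*d² - 4 = -4 + k*d²)
(46*l(a(-5, R(5, -4)), -2))*B(1) = (46*(-4 + (-8/3 + √(2 - 5)/3)*(-2)²))*(-6 + 1) = (46*(-4 + (-8/3 + √(-3)/3)*4))*(-5) = (46*(-4 + (-8/3 + (I*√3)/3)*4))*(-5) = (46*(-4 + (-8/3 + I*√3/3)*4))*(-5) = (46*(-4 + (-32/3 + 4*I*√3/3)))*(-5) = (46*(-44/3 + 4*I*√3/3))*(-5) = (-2024/3 + 184*I*√3/3)*(-5) = 10120/3 - 920*I*√3/3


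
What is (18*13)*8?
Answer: 1872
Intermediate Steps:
(18*13)*8 = 234*8 = 1872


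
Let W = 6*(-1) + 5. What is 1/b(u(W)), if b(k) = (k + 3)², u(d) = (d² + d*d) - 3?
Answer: ¼ ≈ 0.25000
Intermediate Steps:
W = -1 (W = -6 + 5 = -1)
u(d) = -3 + 2*d² (u(d) = (d² + d²) - 3 = 2*d² - 3 = -3 + 2*d²)
b(k) = (3 + k)²
1/b(u(W)) = 1/((3 + (-3 + 2*(-1)²))²) = 1/((3 + (-3 + 2*1))²) = 1/((3 + (-3 + 2))²) = 1/((3 - 1)²) = 1/(2²) = 1/4 = ¼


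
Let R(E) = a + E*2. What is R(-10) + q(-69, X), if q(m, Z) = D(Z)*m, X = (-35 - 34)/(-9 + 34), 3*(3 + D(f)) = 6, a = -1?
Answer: 48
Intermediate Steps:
D(f) = -1 (D(f) = -3 + (⅓)*6 = -3 + 2 = -1)
X = -69/25 ≈ -2.7600
R(E) = -1 + 2*E (R(E) = -1 + E*2 = -1 + 2*E)
q(m, Z) = -m
R(-10) + q(-69, X) = (-1 + 2*(-10)) - 1*(-69) = (-1 - 20) + 69 = -21 + 69 = 48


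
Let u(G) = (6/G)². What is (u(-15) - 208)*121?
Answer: -628716/25 ≈ -25149.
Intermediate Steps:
u(G) = 36/G²
(u(-15) - 208)*121 = (36/(-15)² - 208)*121 = (36*(1/225) - 208)*121 = (4/25 - 208)*121 = -5196/25*121 = -628716/25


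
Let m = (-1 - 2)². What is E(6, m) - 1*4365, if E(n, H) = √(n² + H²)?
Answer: -4365 + 3*√13 ≈ -4354.2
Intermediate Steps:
m = 9 (m = (-3)² = 9)
E(n, H) = √(H² + n²)
E(6, m) - 1*4365 = √(9² + 6²) - 1*4365 = √(81 + 36) - 4365 = √117 - 4365 = 3*√13 - 4365 = -4365 + 3*√13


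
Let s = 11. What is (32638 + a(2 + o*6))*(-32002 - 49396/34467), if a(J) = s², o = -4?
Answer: -36135218868470/34467 ≈ -1.0484e+9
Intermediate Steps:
a(J) = 121 (a(J) = 11² = 121)
(32638 + a(2 + o*6))*(-32002 - 49396/34467) = (32638 + 121)*(-32002 - 49396/34467) = 32759*(-32002 - 49396*1/34467) = 32759*(-32002 - 49396/34467) = 32759*(-1103062330/34467) = -36135218868470/34467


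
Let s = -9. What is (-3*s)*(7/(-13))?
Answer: -189/13 ≈ -14.538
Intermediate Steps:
(-3*s)*(7/(-13)) = (-3*(-9))*(7/(-13)) = 27*(7*(-1/13)) = 27*(-7/13) = -189/13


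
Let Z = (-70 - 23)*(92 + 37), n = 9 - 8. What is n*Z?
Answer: -11997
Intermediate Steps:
n = 1
Z = -11997 (Z = -93*129 = -11997)
n*Z = 1*(-11997) = -11997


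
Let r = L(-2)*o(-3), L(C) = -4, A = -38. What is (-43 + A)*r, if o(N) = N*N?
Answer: 2916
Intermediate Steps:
o(N) = N²
r = -36 (r = -4*(-3)² = -4*9 = -36)
(-43 + A)*r = (-43 - 38)*(-36) = -81*(-36) = 2916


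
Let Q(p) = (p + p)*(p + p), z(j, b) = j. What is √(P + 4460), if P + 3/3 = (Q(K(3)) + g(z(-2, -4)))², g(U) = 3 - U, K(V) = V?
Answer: 2*√1535 ≈ 78.358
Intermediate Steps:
Q(p) = 4*p² (Q(p) = (2*p)*(2*p) = 4*p²)
P = 1680 (P = -1 + (4*3² + (3 - 1*(-2)))² = -1 + (4*9 + (3 + 2))² = -1 + (36 + 5)² = -1 + 41² = -1 + 1681 = 1680)
√(P + 4460) = √(1680 + 4460) = √6140 = 2*√1535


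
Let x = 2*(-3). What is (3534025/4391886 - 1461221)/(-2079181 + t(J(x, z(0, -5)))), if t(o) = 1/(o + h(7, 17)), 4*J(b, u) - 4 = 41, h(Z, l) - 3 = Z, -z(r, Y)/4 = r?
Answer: 545488564096385/776179686088566 ≈ 0.70279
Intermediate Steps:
z(r, Y) = -4*r
x = -6
h(Z, l) = 3 + Z
J(b, u) = 45/4 (J(b, u) = 1 + (¼)*41 = 1 + 41/4 = 45/4)
t(o) = 1/(10 + o) (t(o) = 1/(o + (3 + 7)) = 1/(o + 10) = 1/(10 + o))
(3534025/4391886 - 1461221)/(-2079181 + t(J(x, z(0, -5)))) = (3534025/4391886 - 1461221)/(-2079181 + 1/(10 + 45/4)) = (3534025*(1/4391886) - 1461221)/(-2079181 + 1/(85/4)) = (3534025/4391886 - 1461221)/(-2079181 + 4/85) = -6417512518781/(4391886*(-176730381/85)) = -6417512518781/4391886*(-85/176730381) = 545488564096385/776179686088566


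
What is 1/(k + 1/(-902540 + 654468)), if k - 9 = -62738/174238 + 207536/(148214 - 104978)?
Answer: 233601779395512/3139607745346937 ≈ 0.074405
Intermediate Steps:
k = 12656038114/941669271 (k = 9 + (-62738/174238 + 207536/(148214 - 104978)) = 9 + (-62738*1/174238 + 207536/43236) = 9 + (-31369/87119 + 207536*(1/43236)) = 9 + (-31369/87119 + 51884/10809) = 9 + 4181014675/941669271 = 12656038114/941669271 ≈ 13.440)
1/(k + 1/(-902540 + 654468)) = 1/(12656038114/941669271 + 1/(-902540 + 654468)) = 1/(12656038114/941669271 + 1/(-248072)) = 1/(12656038114/941669271 - 1/248072) = 1/(3139607745346937/233601779395512) = 233601779395512/3139607745346937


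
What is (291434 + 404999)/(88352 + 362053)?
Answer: 696433/450405 ≈ 1.5462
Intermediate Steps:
(291434 + 404999)/(88352 + 362053) = 696433/450405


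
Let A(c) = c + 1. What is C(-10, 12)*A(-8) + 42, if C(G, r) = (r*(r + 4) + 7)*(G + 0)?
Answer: 13972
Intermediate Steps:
A(c) = 1 + c
C(G, r) = G*(7 + r*(4 + r)) (C(G, r) = (r*(4 + r) + 7)*G = (7 + r*(4 + r))*G = G*(7 + r*(4 + r)))
C(-10, 12)*A(-8) + 42 = (-10*(7 + 12² + 4*12))*(1 - 8) + 42 = -10*(7 + 144 + 48)*(-7) + 42 = -10*199*(-7) + 42 = -1990*(-7) + 42 = 13930 + 42 = 13972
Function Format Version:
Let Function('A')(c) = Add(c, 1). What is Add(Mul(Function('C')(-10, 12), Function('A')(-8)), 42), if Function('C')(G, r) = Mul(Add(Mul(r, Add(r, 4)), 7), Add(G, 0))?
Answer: 13972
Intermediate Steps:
Function('A')(c) = Add(1, c)
Function('C')(G, r) = Mul(G, Add(7, Mul(r, Add(4, r)))) (Function('C')(G, r) = Mul(Add(Mul(r, Add(4, r)), 7), G) = Mul(Add(7, Mul(r, Add(4, r))), G) = Mul(G, Add(7, Mul(r, Add(4, r)))))
Add(Mul(Function('C')(-10, 12), Function('A')(-8)), 42) = Add(Mul(Mul(-10, Add(7, Pow(12, 2), Mul(4, 12))), Add(1, -8)), 42) = Add(Mul(Mul(-10, Add(7, 144, 48)), -7), 42) = Add(Mul(Mul(-10, 199), -7), 42) = Add(Mul(-1990, -7), 42) = Add(13930, 42) = 13972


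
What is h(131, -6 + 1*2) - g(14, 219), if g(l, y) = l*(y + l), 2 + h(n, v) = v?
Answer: -3268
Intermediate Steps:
h(n, v) = -2 + v
g(l, y) = l*(l + y)
h(131, -6 + 1*2) - g(14, 219) = (-2 + (-6 + 1*2)) - 14*(14 + 219) = (-2 + (-6 + 2)) - 14*233 = (-2 - 4) - 1*3262 = -6 - 3262 = -3268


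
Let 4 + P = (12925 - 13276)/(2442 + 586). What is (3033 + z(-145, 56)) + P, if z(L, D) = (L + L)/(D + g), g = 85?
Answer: 1292297881/426948 ≈ 3026.8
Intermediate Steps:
z(L, D) = 2*L/(85 + D) (z(L, D) = (L + L)/(D + 85) = (2*L)/(85 + D) = 2*L/(85 + D))
P = -12463/3028 (P = -4 + (12925 - 13276)/(2442 + 586) = -4 - 351/3028 = -12463/3028 ≈ -4.1159)
(3033 + z(-145, 56)) + P = (3033 + 2*(-145)/(85 + 56)) - 12463/3028 = (3033 + 2*(-145)/141) - 12463/3028 = (3033 + 2*(-145)*(1/141)) - 12463/3028 = (3033 - 290/141) - 12463/3028 = 427363/141 - 12463/3028 = 1292297881/426948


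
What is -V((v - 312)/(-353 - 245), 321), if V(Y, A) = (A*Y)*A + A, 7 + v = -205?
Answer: -27092721/299 ≈ -90611.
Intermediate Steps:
v = -212 (v = -7 - 205 = -212)
V(Y, A) = A + Y*A**2 (V(Y, A) = Y*A**2 + A = A + Y*A**2)
-V((v - 312)/(-353 - 245), 321) = -321*(1 + 321*((-212 - 312)/(-353 - 245))) = -321*(1 + 321*(-524/(-598))) = -321*(1 + 321*(-524*(-1/598))) = -321*(1 + 321*(262/299)) = -321*(1 + 84102/299) = -321*84401/299 = -1*27092721/299 = -27092721/299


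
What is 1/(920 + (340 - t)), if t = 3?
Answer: 1/1257 ≈ 0.00079555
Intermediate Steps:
1/(920 + (340 - t)) = 1/(920 + (340 - 1*3)) = 1/(920 + (340 - 3)) = 1/(920 + 337) = 1/1257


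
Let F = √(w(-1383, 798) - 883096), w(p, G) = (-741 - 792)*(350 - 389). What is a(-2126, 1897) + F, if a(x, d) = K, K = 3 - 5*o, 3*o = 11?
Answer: -46/3 + I*√823309 ≈ -15.333 + 907.36*I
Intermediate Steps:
o = 11/3 (o = (⅓)*11 = 11/3 ≈ 3.6667)
w(p, G) = 59787 (w(p, G) = -1533*(-39) = 59787)
K = -46/3 (K = 3 - 5*11/3 = 3 - 55/3 = -46/3 ≈ -15.333)
a(x, d) = -46/3
F = I*√823309 (F = √(59787 - 883096) = √(-823309) = I*√823309 ≈ 907.36*I)
a(-2126, 1897) + F = -46/3 + I*√823309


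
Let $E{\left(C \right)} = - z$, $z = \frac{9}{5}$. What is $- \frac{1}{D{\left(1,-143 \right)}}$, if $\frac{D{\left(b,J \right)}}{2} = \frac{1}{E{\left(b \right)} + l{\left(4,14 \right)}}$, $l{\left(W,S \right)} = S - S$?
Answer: $\frac{9}{10} \approx 0.9$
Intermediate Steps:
$z = \frac{9}{5}$ ($z = 9 \cdot \frac{1}{5} = \frac{9}{5} \approx 1.8$)
$l{\left(W,S \right)} = 0$
$E{\left(C \right)} = - \frac{9}{5}$ ($E{\left(C \right)} = \left(-1\right) \frac{9}{5} = - \frac{9}{5}$)
$D{\left(b,J \right)} = - \frac{10}{9}$ ($D{\left(b,J \right)} = \frac{2}{- \frac{9}{5} + 0} = \frac{2}{- \frac{9}{5}} = 2 \left(- \frac{5}{9}\right) = - \frac{10}{9}$)
$- \frac{1}{D{\left(1,-143 \right)}} = - \frac{1}{- \frac{10}{9}} = \left(-1\right) \left(- \frac{9}{10}\right) = \frac{9}{10}$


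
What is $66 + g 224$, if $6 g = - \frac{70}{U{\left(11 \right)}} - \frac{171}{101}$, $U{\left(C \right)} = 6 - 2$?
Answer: $- \frac{197114}{303} \approx -650.54$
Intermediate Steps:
$U{\left(C \right)} = 4$
$g = - \frac{3877}{1212}$ ($g = \frac{- \frac{70}{4} - \frac{171}{101}}{6} = \frac{\left(-70\right) \frac{1}{4} - \frac{171}{101}}{6} = \frac{- \frac{35}{2} - \frac{171}{101}}{6} = \frac{1}{6} \left(- \frac{3877}{202}\right) = - \frac{3877}{1212} \approx -3.1988$)
$66 + g 224 = 66 - \frac{217112}{303} = - \frac{197114}{303}$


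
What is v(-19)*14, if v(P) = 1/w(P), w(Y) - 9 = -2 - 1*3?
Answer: 7/2 ≈ 3.5000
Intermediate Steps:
w(Y) = 4 (w(Y) = 9 + (-2 - 1*3) = 9 + (-2 - 3) = 9 - 5 = 4)
v(P) = ¼ (v(P) = 1/4 = ¼)
v(-19)*14 = (¼)*14 = 7/2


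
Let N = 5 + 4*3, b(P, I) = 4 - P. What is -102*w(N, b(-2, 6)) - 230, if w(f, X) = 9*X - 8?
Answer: -4922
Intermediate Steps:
N = 17 (N = 5 + 12 = 17)
w(f, X) = -8 + 9*X
-102*w(N, b(-2, 6)) - 230 = -102*(-8 + 9*(4 - 1*(-2))) - 230 = -102*(-8 + 9*(4 + 2)) - 230 = -102*(-8 + 9*6) - 230 = -102*(-8 + 54) - 230 = -102*46 - 230 = -4692 - 230 = -4922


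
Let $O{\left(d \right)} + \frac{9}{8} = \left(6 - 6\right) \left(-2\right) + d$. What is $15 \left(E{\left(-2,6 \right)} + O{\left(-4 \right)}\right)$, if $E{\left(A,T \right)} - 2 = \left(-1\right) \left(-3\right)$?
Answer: $- \frac{15}{8} \approx -1.875$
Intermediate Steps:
$O{\left(d \right)} = - \frac{9}{8} + d$ ($O{\left(d \right)} = - \frac{9}{8} + \left(\left(6 - 6\right) \left(-2\right) + d\right) = - \frac{9}{8} + \left(0 \left(-2\right) + d\right) = - \frac{9}{8} + \left(0 + d\right) = - \frac{9}{8} + d$)
$E{\left(A,T \right)} = 5$ ($E{\left(A,T \right)} = 2 - -3 = 2 + 3 = 5$)
$15 \left(E{\left(-2,6 \right)} + O{\left(-4 \right)}\right) = 15 \left(5 - \frac{41}{8}\right) = 15 \left(- \frac{1}{8}\right) = - \frac{15}{8}$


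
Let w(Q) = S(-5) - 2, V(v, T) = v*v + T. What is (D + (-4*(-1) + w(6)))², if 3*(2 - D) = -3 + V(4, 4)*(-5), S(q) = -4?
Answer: 10609/9 ≈ 1178.8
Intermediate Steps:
V(v, T) = T + v² (V(v, T) = v² + T = T + v²)
D = 109/3 (D = 2 - (-3 + (4 + 4²)*(-5))/3 = 2 - (-3 + (4 + 16)*(-5))/3 = 2 - (-3 + 20*(-5))/3 = 2 - (-3 - 100)/3 = 2 - ⅓*(-103) = 2 + 103/3 = 109/3 ≈ 36.333)
w(Q) = -6 (w(Q) = -4 - 2 = -6)
(D + (-4*(-1) + w(6)))² = (109/3 + (-4*(-1) - 6))² = (109/3 + (4 - 6))² = (109/3 - 2)² = (103/3)² = 10609/9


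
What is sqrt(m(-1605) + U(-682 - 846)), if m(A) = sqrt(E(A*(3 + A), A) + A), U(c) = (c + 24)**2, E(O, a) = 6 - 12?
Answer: sqrt(2262016 + 3*I*sqrt(179)) ≈ 1504.0 + 0.01*I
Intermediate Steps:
E(O, a) = -6
U(c) = (24 + c)**2
m(A) = sqrt(-6 + A)
sqrt(m(-1605) + U(-682 - 846)) = sqrt(sqrt(-6 - 1605) + (24 + (-682 - 846))**2) = sqrt(sqrt(-1611) + (24 - 1528)**2) = sqrt(3*I*sqrt(179) + (-1504)**2) = sqrt(3*I*sqrt(179) + 2262016) = sqrt(2262016 + 3*I*sqrt(179))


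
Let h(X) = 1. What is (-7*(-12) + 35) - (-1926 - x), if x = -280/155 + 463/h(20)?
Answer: 77692/31 ≈ 2506.2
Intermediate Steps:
x = 14297/31 (x = -280/155 + 463/1 = -280*1/155 + 463*1 = -56/31 + 463 = 14297/31 ≈ 461.19)
(-7*(-12) + 35) - (-1926 - x) = (-7*(-12) + 35) - (-1926 - 1*14297/31) = (84 + 35) - (-1926 - 14297/31) = 119 - 1*(-74003/31) = 119 + 74003/31 = 77692/31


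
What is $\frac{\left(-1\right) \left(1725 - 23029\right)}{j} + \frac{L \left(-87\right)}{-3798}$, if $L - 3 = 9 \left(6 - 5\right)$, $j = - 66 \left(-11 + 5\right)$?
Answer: $\frac{1129528}{20889} \approx 54.073$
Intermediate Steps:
$j = 396$ ($j = \left(-66\right) \left(-6\right) = 396$)
$L = 12$ ($L = 3 + 9 \left(6 - 5\right) = 3 + 9 \cdot 1 = 3 + 9 = 12$)
$\frac{\left(-1\right) \left(1725 - 23029\right)}{j} + \frac{L \left(-87\right)}{-3798} = \frac{\left(-1\right) \left(1725 - 23029\right)}{396} + \frac{12 \left(-87\right)}{-3798} = \left(-1\right) \left(-21304\right) \frac{1}{396} - - \frac{58}{211} = 21304 \cdot \frac{1}{396} + \frac{58}{211} = \frac{5326}{99} + \frac{58}{211} = \frac{1129528}{20889}$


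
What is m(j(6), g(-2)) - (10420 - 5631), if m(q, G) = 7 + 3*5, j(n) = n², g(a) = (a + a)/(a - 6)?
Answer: -4767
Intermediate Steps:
g(a) = 2*a/(-6 + a) (g(a) = (2*a)/(-6 + a) = 2*a/(-6 + a))
m(q, G) = 22 (m(q, G) = 7 + 15 = 22)
m(j(6), g(-2)) - (10420 - 5631) = 22 - (10420 - 5631) = 22 - 1*4789 = 22 - 4789 = -4767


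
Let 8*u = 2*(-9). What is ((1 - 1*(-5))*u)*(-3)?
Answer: 81/2 ≈ 40.500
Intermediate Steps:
u = -9/4 (u = (2*(-9))/8 = (1/8)*(-18) = -9/4 ≈ -2.2500)
((1 - 1*(-5))*u)*(-3) = ((1 - 1*(-5))*(-9/4))*(-3) = ((1 + 5)*(-9/4))*(-3) = (6*(-9/4))*(-3) = -27/2*(-3) = 81/2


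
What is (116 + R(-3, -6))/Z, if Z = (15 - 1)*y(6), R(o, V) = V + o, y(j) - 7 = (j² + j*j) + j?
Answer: 107/1190 ≈ 0.089916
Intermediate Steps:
y(j) = 7 + j + 2*j² (y(j) = 7 + ((j² + j*j) + j) = 7 + ((j² + j²) + j) = 7 + (2*j² + j) = 7 + (j + 2*j²) = 7 + j + 2*j²)
Z = 1190 (Z = (15 - 1)*(7 + 6 + 2*6²) = 14*(7 + 6 + 2*36) = 14*(7 + 6 + 72) = 14*85 = 1190)
(116 + R(-3, -6))/Z = (116 + (-6 - 3))/1190 = (116 - 9)*(1/1190) = 107*(1/1190) = 107/1190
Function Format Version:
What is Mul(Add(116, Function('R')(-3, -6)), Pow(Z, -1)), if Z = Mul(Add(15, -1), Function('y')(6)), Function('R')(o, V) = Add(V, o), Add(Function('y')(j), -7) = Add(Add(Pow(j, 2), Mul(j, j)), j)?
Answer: Rational(107, 1190) ≈ 0.089916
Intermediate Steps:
Function('y')(j) = Add(7, j, Mul(2, Pow(j, 2))) (Function('y')(j) = Add(7, Add(Add(Pow(j, 2), Mul(j, j)), j)) = Add(7, Add(Add(Pow(j, 2), Pow(j, 2)), j)) = Add(7, Add(Mul(2, Pow(j, 2)), j)) = Add(7, Add(j, Mul(2, Pow(j, 2)))) = Add(7, j, Mul(2, Pow(j, 2))))
Z = 1190 (Z = Mul(Add(15, -1), Add(7, 6, Mul(2, Pow(6, 2)))) = Mul(14, Add(7, 6, Mul(2, 36))) = Mul(14, Add(7, 6, 72)) = Mul(14, 85) = 1190)
Mul(Add(116, Function('R')(-3, -6)), Pow(Z, -1)) = Mul(Add(116, Add(-6, -3)), Pow(1190, -1)) = Mul(Add(116, -9), Rational(1, 1190)) = Mul(107, Rational(1, 1190)) = Rational(107, 1190)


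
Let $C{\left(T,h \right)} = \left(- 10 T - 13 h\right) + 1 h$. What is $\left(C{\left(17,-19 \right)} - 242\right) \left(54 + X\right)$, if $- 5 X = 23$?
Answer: $- \frac{45448}{5} \approx -9089.6$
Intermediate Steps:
$X = - \frac{23}{5}$ ($X = \left(- \frac{1}{5}\right) 23 = - \frac{23}{5} \approx -4.6$)
$C{\left(T,h \right)} = - 12 h - 10 T$ ($C{\left(T,h \right)} = \left(- 13 h - 10 T\right) + h = - 12 h - 10 T$)
$\left(C{\left(17,-19 \right)} - 242\right) \left(54 + X\right) = \left(\left(\left(-12\right) \left(-19\right) - 170\right) - 242\right) \left(54 - \frac{23}{5}\right) = \left(\left(228 - 170\right) - 242\right) \frac{247}{5} = \left(58 - 242\right) \frac{247}{5} = \left(-184\right) \frac{247}{5} = - \frac{45448}{5}$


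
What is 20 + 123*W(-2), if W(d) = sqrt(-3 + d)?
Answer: 20 + 123*I*sqrt(5) ≈ 20.0 + 275.04*I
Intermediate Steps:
20 + 123*W(-2) = 20 + 123*sqrt(-3 - 2) = 20 + 123*sqrt(-5) = 20 + 123*(I*sqrt(5)) = 20 + 123*I*sqrt(5)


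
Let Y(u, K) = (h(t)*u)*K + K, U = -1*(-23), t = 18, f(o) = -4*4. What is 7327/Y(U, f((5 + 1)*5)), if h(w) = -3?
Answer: 431/64 ≈ 6.7344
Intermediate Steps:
f(o) = -16
U = 23
Y(u, K) = K - 3*K*u (Y(u, K) = (-3*u)*K + K = -3*K*u + K = K - 3*K*u)
7327/Y(U, f((5 + 1)*5)) = 7327/((-16*(1 - 3*23))) = 7327/((-16*(1 - 69))) = 7327/((-16*(-68))) = 7327/1088 = 7327*(1/1088) = 431/64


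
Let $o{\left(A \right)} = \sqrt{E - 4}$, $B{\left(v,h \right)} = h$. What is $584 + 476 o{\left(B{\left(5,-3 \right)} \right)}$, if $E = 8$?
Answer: $1536$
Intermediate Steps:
$o{\left(A \right)} = 2$ ($o{\left(A \right)} = \sqrt{8 - 4} = \sqrt{4} = 2$)
$584 + 476 o{\left(B{\left(5,-3 \right)} \right)} = 584 + 476 \cdot 2 = 584 + 952 = 1536$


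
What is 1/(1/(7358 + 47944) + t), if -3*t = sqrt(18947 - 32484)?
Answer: 55302/4600039863173 + 1019437068*I*sqrt(13537)/4600039863173 ≈ 1.2022e-8 + 0.025785*I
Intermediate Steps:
t = -I*sqrt(13537)/3 (t = -sqrt(18947 - 32484)/3 = -I*sqrt(13537)/3 ≈ -38.783*I)
1/(1/(7358 + 47944) + t) = 1/(1/(7358 + 47944) - I*sqrt(13537)/3) = 1/(1/55302 - I*sqrt(13537)/3)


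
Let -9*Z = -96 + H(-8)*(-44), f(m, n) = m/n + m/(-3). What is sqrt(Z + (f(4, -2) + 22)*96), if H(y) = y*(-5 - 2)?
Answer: 16*sqrt(73)/3 ≈ 45.568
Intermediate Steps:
H(y) = -7*y (H(y) = y*(-7) = -7*y)
f(m, n) = -m/3 + m/n (f(m, n) = m/n + m*(-1/3) = m/n - m/3 = -m/3 + m/n)
Z = 2560/9 (Z = -(-96 - 7*(-8)*(-44))/9 = -(-96 + 56*(-44))/9 = -(-96 - 2464)/9 = -1/9*(-2560) = 2560/9 ≈ 284.44)
sqrt(Z + (f(4, -2) + 22)*96) = sqrt(2560/9 + ((-1/3*4 + 4/(-2)) + 22)*96) = sqrt(2560/9 + ((-4/3 + 4*(-1/2)) + 22)*96) = sqrt(2560/9 + ((-4/3 - 2) + 22)*96) = sqrt(2560/9 + (-10/3 + 22)*96) = sqrt(2560/9 + (56/3)*96) = sqrt(2560/9 + 1792) = sqrt(18688/9) = 16*sqrt(73)/3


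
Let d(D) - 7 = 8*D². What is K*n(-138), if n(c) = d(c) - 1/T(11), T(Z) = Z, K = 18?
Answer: 30167064/11 ≈ 2.7425e+6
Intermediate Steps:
d(D) = 7 + 8*D²
n(c) = 76/11 + 8*c² (n(c) = (7 + 8*c²) - 1/11 = 76/11 + 8*c²)
K*n(-138) = 18*(76/11 + 8*(-138)²) = 18*(76/11 + 8*19044) = 18*(76/11 + 152352) = 18*(1675948/11) = 30167064/11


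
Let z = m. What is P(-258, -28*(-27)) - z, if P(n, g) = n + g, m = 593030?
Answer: -592532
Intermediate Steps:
P(n, g) = g + n
z = 593030
P(-258, -28*(-27)) - z = (-28*(-27) - 258) - 1*593030 = (756 - 258) - 593030 = 498 - 593030 = -592532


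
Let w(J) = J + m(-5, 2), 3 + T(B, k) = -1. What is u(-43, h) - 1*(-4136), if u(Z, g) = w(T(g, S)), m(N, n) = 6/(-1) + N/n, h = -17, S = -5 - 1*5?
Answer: 8247/2 ≈ 4123.5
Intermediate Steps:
S = -10 (S = -5 - 5 = -10)
T(B, k) = -4 (T(B, k) = -3 - 1 = -4)
m(N, n) = -6 + N/n (m(N, n) = 6*(-1) + N/n = -6 + N/n)
w(J) = -17/2 + J (w(J) = J + (-6 - 5/2) = J - 17/2 = -17/2 + J)
u(Z, g) = -25/2 (u(Z, g) = -17/2 - 4 = -25/2)
u(-43, h) - 1*(-4136) = -25/2 - 1*(-4136) = -25/2 + 4136 = 8247/2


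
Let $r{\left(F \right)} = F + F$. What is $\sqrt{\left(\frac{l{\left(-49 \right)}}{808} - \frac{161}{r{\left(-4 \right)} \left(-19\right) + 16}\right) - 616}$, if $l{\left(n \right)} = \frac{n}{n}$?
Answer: $\frac{i \sqrt{56642214}}{303} \approx 24.839 i$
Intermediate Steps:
$r{\left(F \right)} = 2 F$
$l{\left(n \right)} = 1$
$\sqrt{\left(\frac{l{\left(-49 \right)}}{808} - \frac{161}{r{\left(-4 \right)} \left(-19\right) + 16}\right) - 616} = \sqrt{\left(1 \cdot \frac{1}{808} - \frac{161}{2 \left(-4\right) \left(-19\right) + 16}\right) - 616} = \sqrt{\left(1 \cdot \frac{1}{808} - \frac{161}{\left(-8\right) \left(-19\right) + 16}\right) - 616} = \sqrt{\left(\frac{1}{808} - \frac{161}{152 + 16}\right) - 616} = \sqrt{\left(\frac{1}{808} - \frac{161}{168}\right) - 616} = \sqrt{\left(\frac{1}{808} - \frac{23}{24}\right) - 616} = \sqrt{- \frac{290}{303} - 616} = \sqrt{- \frac{186938}{303}} = \frac{i \sqrt{56642214}}{303}$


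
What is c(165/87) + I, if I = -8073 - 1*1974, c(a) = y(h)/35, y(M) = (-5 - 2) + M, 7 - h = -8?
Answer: -351637/35 ≈ -10047.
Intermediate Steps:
h = 15 (h = 7 - 1*(-8) = 7 + 8 = 15)
y(M) = -7 + M
c(a) = 8/35 (c(a) = (-7 + 15)/35 = 8*(1/35) = 8/35)
I = -10047 (I = -8073 - 1974 = -10047)
c(165/87) + I = 8/35 - 10047 = -351637/35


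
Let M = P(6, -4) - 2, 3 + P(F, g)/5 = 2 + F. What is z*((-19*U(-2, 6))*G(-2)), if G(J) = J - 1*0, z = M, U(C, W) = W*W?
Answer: 31464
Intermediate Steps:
U(C, W) = W**2
P(F, g) = -5 + 5*F (P(F, g) = -15 + 5*(2 + F) = -15 + (10 + 5*F) = -5 + 5*F)
M = 23 (M = (-5 + 5*6) - 2 = (-5 + 30) - 2 = 25 - 2 = 23)
z = 23
G(J) = J (G(J) = J + 0 = J)
z*((-19*U(-2, 6))*G(-2)) = 23*(-19*6**2*(-2)) = 23*(-19*36*(-2)) = 23*(-684*(-2)) = 23*1368 = 31464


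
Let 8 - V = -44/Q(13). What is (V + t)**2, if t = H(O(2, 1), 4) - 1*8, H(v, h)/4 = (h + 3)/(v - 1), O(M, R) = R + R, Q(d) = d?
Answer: 166464/169 ≈ 984.99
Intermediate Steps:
O(M, R) = 2*R
H(v, h) = 4*(3 + h)/(-1 + v) (H(v, h) = 4*((h + 3)/(v - 1)) = 4*((3 + h)/(-1 + v)) = 4*(3 + h)/(-1 + v))
t = 20 (t = 4*(3 + 4)/(-1 + 2*1) - 1*8 = 4*7/(-1 + 2) - 8 = 4*7/1 - 8 = 4*1*7 - 8 = 28 - 8 = 20)
V = 148/13 (V = 8 - (-44)/13 = 8 - 1*(-44/13) = 8 + 44/13 = 148/13 ≈ 11.385)
(V + t)**2 = (148/13 + 20)**2 = (408/13)**2 = 166464/169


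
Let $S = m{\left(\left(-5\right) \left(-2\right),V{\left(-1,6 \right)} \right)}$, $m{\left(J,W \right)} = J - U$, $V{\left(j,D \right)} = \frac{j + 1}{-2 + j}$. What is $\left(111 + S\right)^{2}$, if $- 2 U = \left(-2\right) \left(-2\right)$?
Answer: $15129$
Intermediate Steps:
$U = -2$ ($U = - \frac{\left(-2\right) \left(-2\right)}{2} = \left(- \frac{1}{2}\right) 4 = -2$)
$V{\left(j,D \right)} = \frac{1 + j}{-2 + j}$
$m{\left(J,W \right)} = 2 + J$ ($m{\left(J,W \right)} = J - -2 = J + 2 = 2 + J$)
$S = 12$ ($S = 2 - -10 = 2 + 10 = 12$)
$\left(111 + S\right)^{2} = \left(111 + 12\right)^{2} = 123^{2} = 15129$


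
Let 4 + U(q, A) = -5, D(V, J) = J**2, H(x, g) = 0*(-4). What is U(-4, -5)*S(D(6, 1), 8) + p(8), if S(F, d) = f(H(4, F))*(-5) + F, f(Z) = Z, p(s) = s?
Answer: -1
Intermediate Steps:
H(x, g) = 0
U(q, A) = -9 (U(q, A) = -4 - 5 = -9)
S(F, d) = F (S(F, d) = 0*(-5) + F = 0 + F = F)
U(-4, -5)*S(D(6, 1), 8) + p(8) = -9*1**2 + 8 = -9*1 + 8 = -9 + 8 = -1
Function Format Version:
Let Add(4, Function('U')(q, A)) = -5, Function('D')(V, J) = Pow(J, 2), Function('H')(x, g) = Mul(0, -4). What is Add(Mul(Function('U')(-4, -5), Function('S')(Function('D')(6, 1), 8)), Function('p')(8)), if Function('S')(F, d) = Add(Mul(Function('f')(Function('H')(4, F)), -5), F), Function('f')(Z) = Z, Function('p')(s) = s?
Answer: -1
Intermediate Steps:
Function('H')(x, g) = 0
Function('U')(q, A) = -9 (Function('U')(q, A) = Add(-4, -5) = -9)
Function('S')(F, d) = F (Function('S')(F, d) = Add(Mul(0, -5), F) = Add(0, F) = F)
Add(Mul(Function('U')(-4, -5), Function('S')(Function('D')(6, 1), 8)), Function('p')(8)) = Add(Mul(-9, Pow(1, 2)), 8) = Add(Mul(-9, 1), 8) = Add(-9, 8) = -1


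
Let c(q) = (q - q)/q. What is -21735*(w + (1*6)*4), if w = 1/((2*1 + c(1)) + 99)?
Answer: -52707375/101 ≈ -5.2186e+5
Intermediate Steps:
c(q) = 0 (c(q) = 0/q = 0)
w = 1/101 (w = 1/((2*1 + 0) + 99) = 1/((2 + 0) + 99) = 1/(2 + 99) = 1/101 ≈ 0.0099010)
-21735*(w + (1*6)*4) = -21735*(1/101 + (1*6)*4) = -21735*(1/101 + 6*4) = -21735*(1/101 + 24) = -21735*2425/101 = -52707375/101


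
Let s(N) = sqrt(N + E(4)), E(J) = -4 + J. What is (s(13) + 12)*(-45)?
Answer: -540 - 45*sqrt(13) ≈ -702.25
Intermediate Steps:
s(N) = sqrt(N) (s(N) = sqrt(N + (-4 + 4)) = sqrt(N + 0) = sqrt(N))
(s(13) + 12)*(-45) = (sqrt(13) + 12)*(-45) = (12 + sqrt(13))*(-45) = -540 - 45*sqrt(13)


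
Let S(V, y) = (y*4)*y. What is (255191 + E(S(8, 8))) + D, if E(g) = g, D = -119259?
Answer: 136188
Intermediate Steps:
S(V, y) = 4*y² (S(V, y) = (4*y)*y = 4*y²)
(255191 + E(S(8, 8))) + D = (255191 + 4*8²) - 119259 = (255191 + 4*64) - 119259 = (255191 + 256) - 119259 = 255447 - 119259 = 136188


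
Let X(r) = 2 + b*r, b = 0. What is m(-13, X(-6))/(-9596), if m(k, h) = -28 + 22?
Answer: 3/4798 ≈ 0.00062526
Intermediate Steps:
X(r) = 2 (X(r) = 2 + 0*r = 2 + 0 = 2)
m(k, h) = -6
m(-13, X(-6))/(-9596) = -6/(-9596) = -6*(-1/9596) = 3/4798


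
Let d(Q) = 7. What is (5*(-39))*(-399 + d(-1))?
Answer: 76440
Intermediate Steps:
(5*(-39))*(-399 + d(-1)) = (5*(-39))*(-399 + 7) = -195*(-392) = 76440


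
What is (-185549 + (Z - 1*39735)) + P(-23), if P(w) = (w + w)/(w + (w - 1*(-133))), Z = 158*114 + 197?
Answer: -18015571/87 ≈ -2.0708e+5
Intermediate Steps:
Z = 18209 (Z = 18012 + 197 = 18209)
P(w) = 2*w/(133 + 2*w) (P(w) = (2*w)/(w + (w + 133)) = (2*w)/(w + (133 + w)) = (2*w)/(133 + 2*w) = 2*w/(133 + 2*w))
(-185549 + (Z - 1*39735)) + P(-23) = (-185549 + (18209 - 1*39735)) + 2*(-23)/(133 + 2*(-23)) = (-185549 + (18209 - 39735)) + 2*(-23)/(133 - 46) = (-185549 - 21526) + 2*(-23)/87 = -207075 + 2*(-23)*(1/87) = -207075 - 46/87 = -18015571/87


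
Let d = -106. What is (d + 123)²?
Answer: 289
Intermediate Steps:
(d + 123)² = (-106 + 123)² = 17² = 289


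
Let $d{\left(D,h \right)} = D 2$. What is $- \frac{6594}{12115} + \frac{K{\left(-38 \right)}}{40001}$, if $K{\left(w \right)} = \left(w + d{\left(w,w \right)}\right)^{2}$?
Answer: $- \frac{106320054}{484612115} \approx -0.21939$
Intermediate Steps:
$d{\left(D,h \right)} = 2 D$
$K{\left(w \right)} = 9 w^{2}$ ($K{\left(w \right)} = \left(w + 2 w\right)^{2} = \left(3 w\right)^{2} = 9 w^{2}$)
$- \frac{6594}{12115} + \frac{K{\left(-38 \right)}}{40001} = - \frac{6594}{12115} + \frac{9 \left(-38\right)^{2}}{40001} = \left(-6594\right) \frac{1}{12115} + 9 \cdot 1444 \cdot \frac{1}{40001} = - \frac{6594}{12115} + 12996 \cdot \frac{1}{40001} = - \frac{6594}{12115} + \frac{12996}{40001} = - \frac{106320054}{484612115}$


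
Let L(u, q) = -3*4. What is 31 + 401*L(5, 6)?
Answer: -4781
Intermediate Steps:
L(u, q) = -12
31 + 401*L(5, 6) = 31 + 401*(-12) = 31 - 4812 = -4781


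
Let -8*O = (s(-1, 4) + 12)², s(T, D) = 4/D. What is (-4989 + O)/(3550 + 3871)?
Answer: -40081/59368 ≈ -0.67513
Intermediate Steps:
O = -169/8 (O = -(4/4 + 12)²/8 = -(4*(¼) + 12)²/8 = -(1 + 12)²/8 = -⅛*13² = -⅛*169 = -169/8 ≈ -21.125)
(-4989 + O)/(3550 + 3871) = (-4989 - 169/8)/(3550 + 3871) = -40081/8/7421 = -40081/8*1/7421 = -40081/59368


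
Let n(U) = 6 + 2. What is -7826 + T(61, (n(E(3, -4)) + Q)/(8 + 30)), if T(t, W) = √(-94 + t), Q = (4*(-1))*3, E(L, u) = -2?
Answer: -7826 + I*√33 ≈ -7826.0 + 5.7446*I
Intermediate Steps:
n(U) = 8
Q = -12 (Q = -4*3 = -12)
-7826 + T(61, (n(E(3, -4)) + Q)/(8 + 30)) = -7826 + √(-94 + 61) = -7826 + √(-33) = -7826 + I*√33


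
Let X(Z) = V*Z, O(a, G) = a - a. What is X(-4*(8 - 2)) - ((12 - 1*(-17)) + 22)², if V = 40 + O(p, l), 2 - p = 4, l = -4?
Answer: -3561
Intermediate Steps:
p = -2 (p = 2 - 1*4 = 2 - 4 = -2)
O(a, G) = 0
V = 40 (V = 40 + 0 = 40)
X(Z) = 40*Z
X(-4*(8 - 2)) - ((12 - 1*(-17)) + 22)² = 40*(-4*(8 - 2)) - ((12 - 1*(-17)) + 22)² = 40*(-4*6) - ((12 + 17) + 22)² = 40*(-24) - (29 + 22)² = -960 - 1*51² = -960 - 1*2601 = -960 - 2601 = -3561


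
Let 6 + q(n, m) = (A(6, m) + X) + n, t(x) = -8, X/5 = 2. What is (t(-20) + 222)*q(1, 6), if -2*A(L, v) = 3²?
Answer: 107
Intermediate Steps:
A(L, v) = -9/2 (A(L, v) = -½*3² = -½*9 = -9/2)
X = 10 (X = 5*2 = 10)
q(n, m) = -½ + n (q(n, m) = -6 + ((-9/2 + 10) + n) = -6 + (11/2 + n) = -½ + n)
(t(-20) + 222)*q(1, 6) = (-8 + 222)*(-½ + 1) = 214*(½) = 107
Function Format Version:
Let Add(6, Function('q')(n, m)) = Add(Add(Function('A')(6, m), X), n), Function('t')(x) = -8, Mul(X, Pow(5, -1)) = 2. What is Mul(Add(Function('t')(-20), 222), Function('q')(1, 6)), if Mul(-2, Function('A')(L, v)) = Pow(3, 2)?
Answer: 107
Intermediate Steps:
Function('A')(L, v) = Rational(-9, 2) (Function('A')(L, v) = Mul(Rational(-1, 2), Pow(3, 2)) = Mul(Rational(-1, 2), 9) = Rational(-9, 2))
X = 10 (X = Mul(5, 2) = 10)
Function('q')(n, m) = Add(Rational(-1, 2), n) (Function('q')(n, m) = Add(-6, Add(Add(Rational(-9, 2), 10), n)) = Add(-6, Add(Rational(11, 2), n)) = Add(Rational(-1, 2), n))
Mul(Add(Function('t')(-20), 222), Function('q')(1, 6)) = Mul(Add(-8, 222), Add(Rational(-1, 2), 1)) = Mul(214, Rational(1, 2)) = 107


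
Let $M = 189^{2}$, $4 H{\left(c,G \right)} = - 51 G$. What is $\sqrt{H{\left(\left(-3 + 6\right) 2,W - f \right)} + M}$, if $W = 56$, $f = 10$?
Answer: $\frac{\sqrt{140538}}{2} \approx 187.44$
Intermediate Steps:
$H{\left(c,G \right)} = - \frac{51 G}{4}$ ($H{\left(c,G \right)} = \frac{\left(-51\right) G}{4} = - \frac{51 G}{4}$)
$M = 35721$
$\sqrt{H{\left(\left(-3 + 6\right) 2,W - f \right)} + M} = \sqrt{- \frac{51 \left(56 - 10\right)}{4} + 35721} = \sqrt{\left(- \frac{51}{4}\right) 46 + 35721} = \sqrt{- \frac{1173}{2} + 35721} = \sqrt{\frac{70269}{2}} = \frac{\sqrt{140538}}{2}$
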